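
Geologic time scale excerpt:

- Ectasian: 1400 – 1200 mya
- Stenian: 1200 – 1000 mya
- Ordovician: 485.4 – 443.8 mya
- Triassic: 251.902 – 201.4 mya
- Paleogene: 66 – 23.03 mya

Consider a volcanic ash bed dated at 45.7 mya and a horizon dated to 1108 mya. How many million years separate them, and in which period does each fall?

1062.3 million years apart; the first in the Paleogene, the second in the Stenian

Elapsed time: 1108 − 45.7 = 1062.3 Myr.
45.7 Ma lies within 66–23.03 Ma: Paleogene.
1108 Ma lies within 1200–1000 Ma: Stenian.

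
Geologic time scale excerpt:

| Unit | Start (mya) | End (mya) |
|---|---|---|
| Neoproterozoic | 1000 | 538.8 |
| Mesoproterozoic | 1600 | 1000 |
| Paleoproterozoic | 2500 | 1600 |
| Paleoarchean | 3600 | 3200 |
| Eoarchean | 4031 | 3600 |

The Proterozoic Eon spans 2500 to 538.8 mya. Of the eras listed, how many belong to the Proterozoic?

Eras inside 2500–538.8 Ma: Paleoproterozoic, Mesoproterozoic, Neoproterozoic — 3 in total.

3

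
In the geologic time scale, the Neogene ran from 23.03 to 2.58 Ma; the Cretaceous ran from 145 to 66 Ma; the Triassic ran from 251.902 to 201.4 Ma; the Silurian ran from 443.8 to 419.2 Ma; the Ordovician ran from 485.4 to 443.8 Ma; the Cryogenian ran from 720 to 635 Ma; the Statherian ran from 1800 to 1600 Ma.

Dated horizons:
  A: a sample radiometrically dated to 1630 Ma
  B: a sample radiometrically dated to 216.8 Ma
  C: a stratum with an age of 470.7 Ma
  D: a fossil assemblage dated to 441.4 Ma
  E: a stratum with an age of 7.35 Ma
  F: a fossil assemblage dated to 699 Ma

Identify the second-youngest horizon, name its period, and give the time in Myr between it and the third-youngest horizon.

Smaller Ma means younger, so youngest first: E 7.35 < B 216.8 < D 441.4 < C 470.7 < F 699 < A 1630.
Counting 2 along gives B (216.8 Ma); the excerpt puts that inside the Triassic, 251.902–201.4 Ma.
Next in line is D (441.4 Ma), and 441.4 − 216.8 = 224.6 Myr.

B, in the Triassic; 224.6 million years to D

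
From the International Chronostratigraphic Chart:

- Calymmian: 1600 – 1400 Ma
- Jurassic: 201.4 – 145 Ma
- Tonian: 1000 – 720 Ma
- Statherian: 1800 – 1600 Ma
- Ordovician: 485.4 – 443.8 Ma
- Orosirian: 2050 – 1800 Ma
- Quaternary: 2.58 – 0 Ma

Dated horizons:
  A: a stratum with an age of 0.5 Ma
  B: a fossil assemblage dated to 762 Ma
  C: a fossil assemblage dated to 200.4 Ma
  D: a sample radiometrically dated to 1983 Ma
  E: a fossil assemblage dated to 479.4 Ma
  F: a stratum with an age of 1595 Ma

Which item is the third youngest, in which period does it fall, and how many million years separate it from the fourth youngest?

E, in the Ordovician; 282.6 million years to B

Sorted youngest-first by Ma: A (0.5), C (200.4), E (479.4), B (762), F (1595), D (1983).
The third youngest is E at 479.4 Ma, which lies in 485.4–443.8 Ma: the Ordovician.
The fourth youngest is B at 762 Ma; separation = |479.4 − 762| = 282.6 Myr.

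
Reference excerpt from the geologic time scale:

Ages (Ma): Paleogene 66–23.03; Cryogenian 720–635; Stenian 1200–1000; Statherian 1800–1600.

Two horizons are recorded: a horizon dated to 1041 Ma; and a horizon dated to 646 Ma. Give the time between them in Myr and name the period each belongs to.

395 million years apart; the first in the Stenian, the second in the Cryogenian

Elapsed time: 1041 − 646 = 395 Myr.
1041 Ma lies within 1200–1000 Ma: Stenian.
646 Ma lies within 720–635 Ma: Cryogenian.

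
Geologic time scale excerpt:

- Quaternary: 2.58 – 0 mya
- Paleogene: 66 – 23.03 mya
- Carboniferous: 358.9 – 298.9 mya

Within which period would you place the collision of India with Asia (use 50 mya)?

50 Ma lies between 66 and 23.03 Ma, so it falls in the Paleogene.

Paleogene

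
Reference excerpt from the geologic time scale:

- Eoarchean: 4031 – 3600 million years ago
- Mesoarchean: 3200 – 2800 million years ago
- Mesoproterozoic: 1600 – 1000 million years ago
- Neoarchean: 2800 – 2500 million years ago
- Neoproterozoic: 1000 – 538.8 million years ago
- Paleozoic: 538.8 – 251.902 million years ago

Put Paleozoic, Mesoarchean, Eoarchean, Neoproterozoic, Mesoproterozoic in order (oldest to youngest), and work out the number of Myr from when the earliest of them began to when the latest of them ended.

Eoarchean, Mesoarchean, Mesoproterozoic, Neoproterozoic, Paleozoic; total span 3779.098 Myr

From the excerpt: Paleozoic 538.8–251.902; Mesoarchean 3200–2800; Eoarchean 4031–3600; Neoproterozoic 1000–538.8; Mesoproterozoic 1600–1000 (Ma).
Larger Ma is earlier, so the oldest is Eoarchean and the youngest is Paleozoic; oldest to youngest: Eoarchean, Mesoarchean, Mesoproterozoic, Neoproterozoic, Paleozoic.
Oldest start 4031 minus youngest end 251.902 gives 3779.098 Myr overall.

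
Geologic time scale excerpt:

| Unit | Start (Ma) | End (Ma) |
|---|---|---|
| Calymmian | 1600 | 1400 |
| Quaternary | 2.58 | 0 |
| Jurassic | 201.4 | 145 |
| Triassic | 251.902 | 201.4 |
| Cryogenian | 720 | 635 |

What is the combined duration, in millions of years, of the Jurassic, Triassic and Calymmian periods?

Duration is start − end for each: (201.4 − 145) + (251.902 − 201.4) + (1600 − 1400).
That is 56.4 + 50.502 + 200, which totals 306.902 million years.

306.902 million years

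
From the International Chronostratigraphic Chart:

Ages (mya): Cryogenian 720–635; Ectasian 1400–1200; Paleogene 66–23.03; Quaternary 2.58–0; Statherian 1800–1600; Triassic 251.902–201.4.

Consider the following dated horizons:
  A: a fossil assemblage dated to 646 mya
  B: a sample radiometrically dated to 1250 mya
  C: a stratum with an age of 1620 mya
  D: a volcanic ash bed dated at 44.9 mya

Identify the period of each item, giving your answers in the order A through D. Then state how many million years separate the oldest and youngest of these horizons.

A: 646 Ma lies in 720–635 Ma, so Cryogenian.
B: 1250 Ma lies in 1400–1200 Ma, so Ectasian.
C: 1620 Ma lies in 1800–1600 Ma, so Statherian.
D: 44.9 Ma lies in 66–23.03 Ma, so Paleogene.
Oldest = 1620 Ma, youngest = 44.9 Ma → span 1575.1 Myr.

A — Cryogenian; B — Ectasian; C — Statherian; D — Paleogene; span 1575.1 million years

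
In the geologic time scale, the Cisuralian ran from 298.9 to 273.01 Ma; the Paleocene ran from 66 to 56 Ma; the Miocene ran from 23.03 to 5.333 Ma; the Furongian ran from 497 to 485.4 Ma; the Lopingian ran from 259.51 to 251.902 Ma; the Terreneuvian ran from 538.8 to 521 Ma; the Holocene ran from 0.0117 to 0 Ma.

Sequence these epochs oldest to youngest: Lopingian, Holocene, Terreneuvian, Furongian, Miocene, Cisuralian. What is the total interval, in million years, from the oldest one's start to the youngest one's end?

Start ages (Ma): Terreneuvian 538.8, Furongian 497, Cisuralian 298.9, Lopingian 259.51, Miocene 23.03, Holocene 0.0117.
Ordered oldest to youngest: Terreneuvian, Furongian, Cisuralian, Lopingian, Miocene, Holocene.
Span = 538.8 − 0 = 538.8 Myr.

Terreneuvian → Furongian → Cisuralian → Lopingian → Miocene → Holocene; total span 538.8 Myr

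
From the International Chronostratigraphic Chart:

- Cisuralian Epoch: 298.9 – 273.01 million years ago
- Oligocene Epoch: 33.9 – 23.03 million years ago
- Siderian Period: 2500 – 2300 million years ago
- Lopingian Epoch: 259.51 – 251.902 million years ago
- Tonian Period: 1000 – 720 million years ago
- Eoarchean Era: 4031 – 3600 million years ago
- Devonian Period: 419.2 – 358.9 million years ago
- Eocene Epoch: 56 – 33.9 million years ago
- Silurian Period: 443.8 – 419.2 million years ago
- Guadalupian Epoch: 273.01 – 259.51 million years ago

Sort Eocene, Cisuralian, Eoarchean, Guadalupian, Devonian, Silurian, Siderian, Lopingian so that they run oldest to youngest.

Eoarchean, Siderian, Silurian, Devonian, Cisuralian, Guadalupian, Lopingian, Eocene

Read off each span (Ma): Eocene 56–33.9; Cisuralian 298.9–273.01; Eoarchean 4031–3600; Guadalupian 273.01–259.51; Devonian 419.2–358.9; Silurian 443.8–419.2; Siderian 2500–2300; Lopingian 259.51–251.902.
Larger Ma is older, so oldest→youngest is Eoarchean, Siderian, Silurian, Devonian, Cisuralian, Guadalupian, Lopingian, Eocene.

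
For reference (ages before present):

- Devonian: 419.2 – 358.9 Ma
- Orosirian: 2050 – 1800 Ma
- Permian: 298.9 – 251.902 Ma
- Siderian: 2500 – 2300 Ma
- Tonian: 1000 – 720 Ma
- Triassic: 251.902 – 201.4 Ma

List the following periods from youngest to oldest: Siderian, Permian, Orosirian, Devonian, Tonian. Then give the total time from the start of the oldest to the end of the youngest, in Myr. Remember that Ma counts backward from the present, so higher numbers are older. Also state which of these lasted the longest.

Permian → Devonian → Tonian → Orosirian → Siderian; total span 2248.098 Myr; longest is Tonian

From the excerpt: Siderian 2500–2300; Permian 298.9–251.902; Orosirian 2050–1800; Devonian 419.2–358.9; Tonian 1000–720 (Ma).
Larger Ma is earlier, so the oldest is Siderian and the youngest is Permian; youngest to oldest: Permian, Devonian, Tonian, Orosirian, Siderian.
Oldest start 2500 minus youngest end 251.902 gives 2248.098 Myr overall.
Individual lengths (start − end): Orosirian 250; Siderian 200; Tonian 280; Devonian 60.3; Permian 46.998. The largest is Tonian at 280 Myr.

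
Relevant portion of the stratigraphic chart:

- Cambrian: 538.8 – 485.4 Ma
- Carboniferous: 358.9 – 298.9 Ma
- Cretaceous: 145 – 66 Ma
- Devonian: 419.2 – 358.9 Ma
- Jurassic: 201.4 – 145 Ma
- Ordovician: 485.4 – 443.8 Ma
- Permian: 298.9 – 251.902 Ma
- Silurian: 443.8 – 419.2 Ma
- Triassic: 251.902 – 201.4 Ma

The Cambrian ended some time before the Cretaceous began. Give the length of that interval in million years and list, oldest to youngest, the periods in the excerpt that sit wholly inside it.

340.4 million years; Ordovician, Silurian, Devonian, Carboniferous, Permian, Triassic, Jurassic

The Cambrian closes at 485.4 Ma and the Cretaceous opens at 145 Ma, so the interval is 485.4 − 145 = 340.4 Myr.
A period fits inside if it starts at or after 485.4 Ma and ends at or before 145 Ma; oldest first that gives Ordovician, Silurian, Devonian, Carboniferous, Permian, Triassic, Jurassic.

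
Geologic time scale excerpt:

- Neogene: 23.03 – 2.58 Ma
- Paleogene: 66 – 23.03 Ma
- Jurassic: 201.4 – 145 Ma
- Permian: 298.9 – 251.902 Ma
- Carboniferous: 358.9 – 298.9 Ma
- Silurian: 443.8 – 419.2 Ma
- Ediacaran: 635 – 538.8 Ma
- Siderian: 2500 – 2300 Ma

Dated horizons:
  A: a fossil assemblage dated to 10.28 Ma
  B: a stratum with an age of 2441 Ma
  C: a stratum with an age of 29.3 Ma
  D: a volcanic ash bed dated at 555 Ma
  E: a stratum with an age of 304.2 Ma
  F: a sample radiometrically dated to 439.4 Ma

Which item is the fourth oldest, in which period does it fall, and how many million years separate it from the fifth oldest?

Sorted oldest-first by Ma: B (2441), D (555), F (439.4), E (304.2), C (29.3), A (10.28).
The fourth oldest is E at 304.2 Ma, which lies in 358.9–298.9 Ma: the Carboniferous.
The fifth oldest is C at 29.3 Ma; separation = |304.2 − 29.3| = 274.9 Myr.

E, in the Carboniferous; 274.9 million years to C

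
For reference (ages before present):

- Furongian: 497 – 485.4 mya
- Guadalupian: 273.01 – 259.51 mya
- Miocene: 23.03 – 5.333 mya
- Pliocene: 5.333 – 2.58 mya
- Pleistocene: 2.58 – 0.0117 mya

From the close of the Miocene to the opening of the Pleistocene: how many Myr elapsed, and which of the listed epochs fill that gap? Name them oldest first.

2.753 million years; Pliocene

The Miocene closes at 5.333 Ma and the Pleistocene opens at 2.58 Ma, so the interval is 5.333 − 2.58 = 2.753 Myr.
An epoch fits inside if it starts at or after 5.333 Ma and ends at or before 2.58 Ma; oldest first that gives Pliocene.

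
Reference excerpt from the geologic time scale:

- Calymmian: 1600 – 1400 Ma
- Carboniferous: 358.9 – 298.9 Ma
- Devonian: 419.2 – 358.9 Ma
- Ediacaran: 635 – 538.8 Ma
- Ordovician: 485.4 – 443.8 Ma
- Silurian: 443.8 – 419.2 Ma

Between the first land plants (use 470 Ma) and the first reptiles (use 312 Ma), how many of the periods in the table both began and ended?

2

The older date is 470 Ma and the younger is 312 Ma.
Periods with start < 470 and end > 312 Ma: Silurian (443.8–419.2), Devonian (419.2–358.9).
That is 2 complete periods.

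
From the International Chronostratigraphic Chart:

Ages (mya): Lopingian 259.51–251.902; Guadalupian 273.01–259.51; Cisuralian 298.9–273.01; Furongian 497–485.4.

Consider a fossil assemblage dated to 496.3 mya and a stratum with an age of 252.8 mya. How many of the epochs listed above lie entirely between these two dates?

The older date is 496.3 Ma and the younger is 252.8 Ma.
Epochs with start < 496.3 and end > 252.8 Ma: Cisuralian (298.9–273.01), Guadalupian (273.01–259.51).
That is 2 complete epochs.

2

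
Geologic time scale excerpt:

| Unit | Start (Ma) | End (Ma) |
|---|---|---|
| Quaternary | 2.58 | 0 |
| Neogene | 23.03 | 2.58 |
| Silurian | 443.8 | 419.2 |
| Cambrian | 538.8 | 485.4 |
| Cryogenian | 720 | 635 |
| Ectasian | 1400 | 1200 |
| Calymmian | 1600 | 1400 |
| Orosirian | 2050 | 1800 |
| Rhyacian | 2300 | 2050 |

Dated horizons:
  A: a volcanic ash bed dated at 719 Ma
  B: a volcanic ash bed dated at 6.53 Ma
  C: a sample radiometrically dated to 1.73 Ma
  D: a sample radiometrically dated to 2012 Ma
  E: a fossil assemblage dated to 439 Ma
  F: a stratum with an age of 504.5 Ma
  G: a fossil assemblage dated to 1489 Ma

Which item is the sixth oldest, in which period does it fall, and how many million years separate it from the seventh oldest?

B, in the Neogene; 4.8 million years to C

Larger Ma means older, so oldest first: D 2012 > G 1489 > A 719 > F 504.5 > E 439 > B 6.53 > C 1.73.
Counting 6 along gives B (6.53 Ma); the excerpt puts that inside the Neogene, 23.03–2.58 Ma.
Next in line is C (1.73 Ma), and 6.53 − 1.73 = 4.8 Myr.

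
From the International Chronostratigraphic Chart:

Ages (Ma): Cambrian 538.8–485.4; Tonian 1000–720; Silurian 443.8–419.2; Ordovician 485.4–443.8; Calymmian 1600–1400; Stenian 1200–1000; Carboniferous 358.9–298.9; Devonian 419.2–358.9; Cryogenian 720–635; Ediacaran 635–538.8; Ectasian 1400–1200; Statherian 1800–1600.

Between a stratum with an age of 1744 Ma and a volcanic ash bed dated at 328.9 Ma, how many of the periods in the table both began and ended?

10

The older date is 1744 Ma and the younger is 328.9 Ma.
Periods with start < 1744 and end > 328.9 Ma: Calymmian (1600–1400), Ectasian (1400–1200), Stenian (1200–1000), Tonian (1000–720), Cryogenian (720–635), Ediacaran (635–538.8), Cambrian (538.8–485.4), Ordovician (485.4–443.8), Silurian (443.8–419.2), Devonian (419.2–358.9).
That is 10 complete periods.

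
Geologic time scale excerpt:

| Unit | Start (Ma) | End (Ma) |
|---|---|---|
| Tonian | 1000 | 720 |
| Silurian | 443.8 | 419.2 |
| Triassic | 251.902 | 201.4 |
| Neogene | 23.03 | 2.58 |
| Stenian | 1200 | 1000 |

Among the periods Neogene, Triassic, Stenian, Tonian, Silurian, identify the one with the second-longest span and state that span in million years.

Durations: Neogene 20.45; Triassic 50.502; Stenian 200; Tonian 280; Silurian 24.6 Myr.
Sorted longest-first: Tonian (280), Stenian (200), Triassic (50.502), Silurian (24.6), Neogene (20.45).
The second longest is Stenian at 200 Myr.

Stenian, 200 million years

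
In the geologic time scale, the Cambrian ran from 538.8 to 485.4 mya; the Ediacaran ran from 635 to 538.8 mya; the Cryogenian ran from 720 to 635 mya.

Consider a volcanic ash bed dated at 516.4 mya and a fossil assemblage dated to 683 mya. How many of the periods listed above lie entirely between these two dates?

683 Ma sits inside the Cryogenian (720–635) and 516.4 Ma inside the Cambrian (538.8–485.4); neither of those is wholly between the two dates.
The listed periods lying completely between them are Ediacaran — 1 in all.

1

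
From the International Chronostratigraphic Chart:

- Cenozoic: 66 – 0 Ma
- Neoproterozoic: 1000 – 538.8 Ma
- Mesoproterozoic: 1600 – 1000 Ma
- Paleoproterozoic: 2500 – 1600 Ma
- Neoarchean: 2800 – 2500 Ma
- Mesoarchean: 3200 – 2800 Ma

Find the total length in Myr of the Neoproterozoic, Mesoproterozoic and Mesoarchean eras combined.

Each duration: Neoproterozoic = 461.2; Mesoproterozoic = 600; Mesoarchean = 400.
Sum: 461.2 + 600 + 400 = 1461.2 Myr.

1461.2 million years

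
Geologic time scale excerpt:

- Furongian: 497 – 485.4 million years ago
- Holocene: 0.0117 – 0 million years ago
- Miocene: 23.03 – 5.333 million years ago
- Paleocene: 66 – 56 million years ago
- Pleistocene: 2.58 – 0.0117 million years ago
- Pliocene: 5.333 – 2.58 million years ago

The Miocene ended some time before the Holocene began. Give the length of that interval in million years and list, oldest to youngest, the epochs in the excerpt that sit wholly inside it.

5.3213 million years; Pliocene, Pleistocene

End of Miocene = 5.333 Ma; start of Holocene = 0.0117 Ma.
Gap = 5.333 − 0.0117 = 5.3213 Myr.
Epochs wholly inside 5.333–0.0117 Ma: Pliocene (5.333–2.58), Pleistocene (2.58–0.0117).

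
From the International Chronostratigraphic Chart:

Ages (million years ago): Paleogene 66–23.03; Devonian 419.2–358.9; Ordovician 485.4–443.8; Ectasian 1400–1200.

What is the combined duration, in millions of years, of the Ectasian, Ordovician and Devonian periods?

Each duration: Ectasian = 200; Ordovician = 41.6; Devonian = 60.3.
Sum: 200 + 41.6 + 60.3 = 301.9 Myr.

301.9 million years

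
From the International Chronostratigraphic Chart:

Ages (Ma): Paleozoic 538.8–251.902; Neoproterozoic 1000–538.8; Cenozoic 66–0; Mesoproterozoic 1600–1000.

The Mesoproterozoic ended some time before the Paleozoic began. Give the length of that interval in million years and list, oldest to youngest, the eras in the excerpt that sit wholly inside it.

End of Mesoproterozoic = 1000 Ma; start of Paleozoic = 538.8 Ma.
Gap = 1000 − 538.8 = 461.2 Myr.
Eras wholly inside 1000–538.8 Ma: Neoproterozoic (1000–538.8).

461.2 million years; Neoproterozoic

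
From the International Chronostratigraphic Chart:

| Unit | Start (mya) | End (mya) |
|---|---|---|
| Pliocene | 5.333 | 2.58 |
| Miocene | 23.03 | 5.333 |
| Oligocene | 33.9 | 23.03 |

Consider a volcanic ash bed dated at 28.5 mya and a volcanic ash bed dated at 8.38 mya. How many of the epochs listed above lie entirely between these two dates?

The older date is 28.5 Ma and the younger is 8.38 Ma.
No epoch both begins after 28.5 Ma and ends before 8.38 Ma, so the count is 0.

0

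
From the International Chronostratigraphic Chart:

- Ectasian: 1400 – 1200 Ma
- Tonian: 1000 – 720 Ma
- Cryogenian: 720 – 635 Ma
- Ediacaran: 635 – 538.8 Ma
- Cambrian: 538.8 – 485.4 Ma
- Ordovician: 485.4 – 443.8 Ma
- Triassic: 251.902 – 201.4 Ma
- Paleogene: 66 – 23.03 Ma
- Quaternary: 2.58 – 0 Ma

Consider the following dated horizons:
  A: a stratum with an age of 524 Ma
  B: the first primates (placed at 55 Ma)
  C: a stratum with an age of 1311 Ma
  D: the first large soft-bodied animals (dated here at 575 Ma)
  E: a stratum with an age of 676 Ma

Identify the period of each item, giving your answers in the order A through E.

A — Cambrian; B — Paleogene; C — Ectasian; D — Ediacaran; E — Cryogenian

Match each age against the start–end ranges in the excerpt: A = 524 Ma → Cambrian (538.8–485.4); B = 55 Ma → Paleogene (66–23.03); C = 1311 Ma → Ectasian (1400–1200); D = 575 Ma → Ediacaran (635–538.8); E = 676 Ma → Cryogenian (720–635).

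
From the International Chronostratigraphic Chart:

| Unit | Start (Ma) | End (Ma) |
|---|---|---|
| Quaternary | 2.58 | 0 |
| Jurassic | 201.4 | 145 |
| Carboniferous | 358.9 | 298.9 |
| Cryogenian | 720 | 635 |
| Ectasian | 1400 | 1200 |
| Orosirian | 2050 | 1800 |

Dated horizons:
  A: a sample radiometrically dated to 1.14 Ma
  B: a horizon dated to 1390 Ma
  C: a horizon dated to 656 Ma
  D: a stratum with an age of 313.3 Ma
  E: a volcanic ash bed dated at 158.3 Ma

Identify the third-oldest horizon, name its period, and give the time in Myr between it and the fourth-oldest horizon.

D, in the Carboniferous; 155 million years to E

Sorted oldest-first by Ma: B (1390), C (656), D (313.3), E (158.3), A (1.14).
The third oldest is D at 313.3 Ma, which lies in 358.9–298.9 Ma: the Carboniferous.
The fourth oldest is E at 158.3 Ma; separation = |313.3 − 158.3| = 155 Myr.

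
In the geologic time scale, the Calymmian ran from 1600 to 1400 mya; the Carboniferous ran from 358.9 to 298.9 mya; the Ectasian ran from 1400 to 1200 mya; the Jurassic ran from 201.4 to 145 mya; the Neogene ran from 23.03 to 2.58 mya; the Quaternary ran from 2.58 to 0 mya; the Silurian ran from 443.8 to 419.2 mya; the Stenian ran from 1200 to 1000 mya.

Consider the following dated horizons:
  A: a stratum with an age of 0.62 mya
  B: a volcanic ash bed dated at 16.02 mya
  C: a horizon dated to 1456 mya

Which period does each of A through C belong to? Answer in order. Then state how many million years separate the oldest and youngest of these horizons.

A — Quaternary; B — Neogene; C — Calymmian; span 1455.38 million years

A: 0.62 Ma lies in 2.58–0 Ma, so Quaternary.
B: 16.02 Ma lies in 23.03–2.58 Ma, so Neogene.
C: 1456 Ma lies in 1600–1400 Ma, so Calymmian.
Oldest = 1456 Ma, youngest = 0.62 Ma → span 1455.38 Myr.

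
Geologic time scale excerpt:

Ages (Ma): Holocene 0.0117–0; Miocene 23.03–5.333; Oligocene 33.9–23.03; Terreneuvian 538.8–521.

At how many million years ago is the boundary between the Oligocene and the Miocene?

The Oligocene ends and the Miocene begins at 23.03 Ma.

23.03 Ma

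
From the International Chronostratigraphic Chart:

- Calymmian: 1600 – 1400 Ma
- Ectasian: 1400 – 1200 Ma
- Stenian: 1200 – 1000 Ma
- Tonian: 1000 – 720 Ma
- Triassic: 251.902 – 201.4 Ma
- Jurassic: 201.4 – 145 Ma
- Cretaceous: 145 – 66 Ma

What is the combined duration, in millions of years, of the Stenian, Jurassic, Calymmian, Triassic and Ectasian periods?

Duration is start − end for each: (1200 − 1000) + (201.4 − 145) + (1600 − 1400) + (251.902 − 201.4) + (1400 − 1200).
That is 200 + 56.4 + 200 + 50.502 + 200, which totals 706.902 million years.

706.902 million years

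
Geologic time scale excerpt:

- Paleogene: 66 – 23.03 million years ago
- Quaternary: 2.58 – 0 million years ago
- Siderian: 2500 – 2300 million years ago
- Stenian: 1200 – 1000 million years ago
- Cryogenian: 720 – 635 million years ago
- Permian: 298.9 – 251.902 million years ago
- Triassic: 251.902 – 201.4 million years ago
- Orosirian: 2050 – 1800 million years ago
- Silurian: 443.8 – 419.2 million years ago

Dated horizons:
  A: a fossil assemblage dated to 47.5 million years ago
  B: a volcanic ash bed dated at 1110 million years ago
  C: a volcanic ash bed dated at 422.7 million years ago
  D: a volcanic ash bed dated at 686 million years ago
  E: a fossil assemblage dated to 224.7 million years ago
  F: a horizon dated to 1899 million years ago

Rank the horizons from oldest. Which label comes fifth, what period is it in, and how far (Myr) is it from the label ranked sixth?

E, in the Triassic; 177.2 million years to A

Sorted oldest-first by Ma: F (1899), B (1110), D (686), C (422.7), E (224.7), A (47.5).
The fifth oldest is E at 224.7 Ma, which lies in 251.902–201.4 Ma: the Triassic.
The sixth oldest is A at 47.5 Ma; separation = |224.7 − 47.5| = 177.2 Myr.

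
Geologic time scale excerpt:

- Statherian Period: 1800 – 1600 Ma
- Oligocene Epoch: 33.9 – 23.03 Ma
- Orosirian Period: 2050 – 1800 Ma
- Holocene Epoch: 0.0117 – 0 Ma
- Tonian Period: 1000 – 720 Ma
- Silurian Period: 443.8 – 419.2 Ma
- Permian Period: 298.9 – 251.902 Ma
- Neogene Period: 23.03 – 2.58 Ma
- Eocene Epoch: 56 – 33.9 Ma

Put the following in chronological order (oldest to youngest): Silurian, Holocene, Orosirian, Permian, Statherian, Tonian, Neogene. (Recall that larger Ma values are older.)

Sorting by start age (descending Ma, since larger Ma = older): Orosirian start 2050, Statherian start 1800, Tonian start 1000, Silurian start 443.8, Permian start 298.9, Neogene start 23.03, Holocene start 0.0117.

Orosirian, Statherian, Tonian, Silurian, Permian, Neogene, Holocene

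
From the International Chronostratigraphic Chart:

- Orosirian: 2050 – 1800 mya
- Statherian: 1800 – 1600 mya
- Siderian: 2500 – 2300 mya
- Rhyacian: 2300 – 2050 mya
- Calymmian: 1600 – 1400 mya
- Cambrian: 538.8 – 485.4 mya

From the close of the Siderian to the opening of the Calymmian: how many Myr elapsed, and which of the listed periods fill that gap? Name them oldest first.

End of Siderian = 2300 Ma; start of Calymmian = 1600 Ma.
Gap = 2300 − 1600 = 700 Myr.
Periods wholly inside 2300–1600 Ma: Rhyacian (2300–2050), Orosirian (2050–1800), Statherian (1800–1600).

700 million years; Rhyacian, Orosirian, Statherian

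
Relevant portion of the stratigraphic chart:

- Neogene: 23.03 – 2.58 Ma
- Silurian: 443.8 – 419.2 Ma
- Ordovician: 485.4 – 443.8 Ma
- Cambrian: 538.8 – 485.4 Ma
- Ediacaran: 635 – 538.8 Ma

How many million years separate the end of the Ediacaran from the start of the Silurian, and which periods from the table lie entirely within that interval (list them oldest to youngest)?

The Ediacaran closes at 538.8 Ma and the Silurian opens at 443.8 Ma, so the interval is 538.8 − 443.8 = 95 Myr.
A period fits inside if it starts at or after 538.8 Ma and ends at or before 443.8 Ma; oldest first that gives Cambrian, Ordovician.

95 million years; Cambrian, Ordovician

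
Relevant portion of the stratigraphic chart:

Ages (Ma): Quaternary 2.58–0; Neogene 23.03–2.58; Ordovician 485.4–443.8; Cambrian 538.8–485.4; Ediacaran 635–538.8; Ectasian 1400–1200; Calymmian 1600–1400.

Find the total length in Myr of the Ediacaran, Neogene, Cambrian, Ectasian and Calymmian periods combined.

Each duration: Ediacaran = 96.2; Neogene = 20.45; Cambrian = 53.4; Ectasian = 200; Calymmian = 200.
Sum: 96.2 + 20.45 + 53.4 + 200 + 200 = 570.05 Myr.

570.05 million years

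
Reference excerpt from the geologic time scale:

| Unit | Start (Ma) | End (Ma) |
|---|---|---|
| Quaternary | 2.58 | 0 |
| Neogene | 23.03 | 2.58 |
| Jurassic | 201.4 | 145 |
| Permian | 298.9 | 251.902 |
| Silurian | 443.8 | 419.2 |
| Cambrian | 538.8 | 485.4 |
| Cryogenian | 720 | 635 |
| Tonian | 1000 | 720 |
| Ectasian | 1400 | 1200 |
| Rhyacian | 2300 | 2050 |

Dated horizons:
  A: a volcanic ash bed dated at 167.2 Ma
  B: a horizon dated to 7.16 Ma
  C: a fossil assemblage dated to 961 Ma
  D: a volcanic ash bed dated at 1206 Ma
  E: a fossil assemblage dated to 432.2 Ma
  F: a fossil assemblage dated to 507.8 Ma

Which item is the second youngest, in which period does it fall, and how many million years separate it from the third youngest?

Sorted youngest-first by Ma: B (7.16), A (167.2), E (432.2), F (507.8), C (961), D (1206).
The second youngest is A at 167.2 Ma, which lies in 201.4–145 Ma: the Jurassic.
The third youngest is E at 432.2 Ma; separation = |167.2 − 432.2| = 265 Myr.

A, in the Jurassic; 265 million years to E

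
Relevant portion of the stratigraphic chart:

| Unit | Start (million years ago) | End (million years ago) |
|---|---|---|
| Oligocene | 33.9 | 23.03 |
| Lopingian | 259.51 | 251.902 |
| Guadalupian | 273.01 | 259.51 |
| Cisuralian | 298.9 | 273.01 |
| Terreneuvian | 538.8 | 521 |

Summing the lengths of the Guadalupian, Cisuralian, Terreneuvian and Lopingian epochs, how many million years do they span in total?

64.798 million years

Each duration: Guadalupian = 13.5; Cisuralian = 25.89; Terreneuvian = 17.8; Lopingian = 7.608.
Sum: 13.5 + 25.89 + 17.8 + 7.608 = 64.798 Myr.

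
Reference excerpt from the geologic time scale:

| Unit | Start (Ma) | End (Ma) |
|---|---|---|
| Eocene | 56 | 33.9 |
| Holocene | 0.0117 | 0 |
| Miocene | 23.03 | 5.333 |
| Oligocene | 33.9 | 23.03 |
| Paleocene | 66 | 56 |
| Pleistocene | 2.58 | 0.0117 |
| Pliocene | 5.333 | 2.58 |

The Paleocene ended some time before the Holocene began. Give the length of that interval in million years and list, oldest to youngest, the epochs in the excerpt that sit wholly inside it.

End of Paleocene = 56 Ma; start of Holocene = 0.0117 Ma.
Gap = 56 − 0.0117 = 55.9883 Myr.
Epochs wholly inside 56–0.0117 Ma: Eocene (56–33.9), Oligocene (33.9–23.03), Miocene (23.03–5.333), Pliocene (5.333–2.58), Pleistocene (2.58–0.0117).

55.9883 million years; Eocene, Oligocene, Miocene, Pliocene, Pleistocene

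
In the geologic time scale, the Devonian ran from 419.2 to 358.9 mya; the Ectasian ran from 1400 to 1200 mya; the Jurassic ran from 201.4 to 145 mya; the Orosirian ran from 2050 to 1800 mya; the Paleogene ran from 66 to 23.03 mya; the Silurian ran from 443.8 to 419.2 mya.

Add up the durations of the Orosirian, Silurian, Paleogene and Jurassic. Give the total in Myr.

Duration is start − end for each: (2050 − 1800) + (443.8 − 419.2) + (66 − 23.03) + (201.4 − 145).
That is 250 + 24.6 + 42.97 + 56.4, which totals 373.97 million years.

373.97 million years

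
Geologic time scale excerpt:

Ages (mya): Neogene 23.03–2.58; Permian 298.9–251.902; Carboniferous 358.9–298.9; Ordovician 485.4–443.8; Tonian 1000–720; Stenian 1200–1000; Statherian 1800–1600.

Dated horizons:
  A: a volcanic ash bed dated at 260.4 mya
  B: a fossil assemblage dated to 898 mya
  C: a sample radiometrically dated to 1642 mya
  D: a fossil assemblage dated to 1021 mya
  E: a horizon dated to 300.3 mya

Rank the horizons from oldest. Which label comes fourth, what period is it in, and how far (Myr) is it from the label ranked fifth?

E, in the Carboniferous; 39.9 million years to A

Sorted oldest-first by Ma: C (1642), D (1021), B (898), E (300.3), A (260.4).
The fourth oldest is E at 300.3 Ma, which lies in 358.9–298.9 Ma: the Carboniferous.
The fifth oldest is A at 260.4 Ma; separation = |300.3 − 260.4| = 39.9 Myr.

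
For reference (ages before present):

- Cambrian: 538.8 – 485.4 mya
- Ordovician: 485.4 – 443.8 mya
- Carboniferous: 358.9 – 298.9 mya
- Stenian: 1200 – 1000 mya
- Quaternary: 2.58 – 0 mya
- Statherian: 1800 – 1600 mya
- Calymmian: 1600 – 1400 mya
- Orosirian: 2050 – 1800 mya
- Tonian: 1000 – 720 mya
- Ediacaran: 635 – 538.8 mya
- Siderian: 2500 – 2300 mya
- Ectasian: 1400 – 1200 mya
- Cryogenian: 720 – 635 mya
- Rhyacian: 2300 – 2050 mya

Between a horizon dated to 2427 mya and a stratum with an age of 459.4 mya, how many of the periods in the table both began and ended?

10

The older date is 2427 Ma and the younger is 459.4 Ma.
Periods with start < 2427 and end > 459.4 Ma: Rhyacian (2300–2050), Orosirian (2050–1800), Statherian (1800–1600), Calymmian (1600–1400), Ectasian (1400–1200), Stenian (1200–1000), Tonian (1000–720), Cryogenian (720–635), Ediacaran (635–538.8), Cambrian (538.8–485.4).
That is 10 complete periods.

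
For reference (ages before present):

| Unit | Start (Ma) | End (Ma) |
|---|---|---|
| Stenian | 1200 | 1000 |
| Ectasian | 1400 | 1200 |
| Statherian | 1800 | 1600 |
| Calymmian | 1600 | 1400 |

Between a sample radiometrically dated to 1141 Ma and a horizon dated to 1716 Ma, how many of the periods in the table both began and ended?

2

The older date is 1716 Ma and the younger is 1141 Ma.
Periods with start < 1716 and end > 1141 Ma: Calymmian (1600–1400), Ectasian (1400–1200).
That is 2 complete periods.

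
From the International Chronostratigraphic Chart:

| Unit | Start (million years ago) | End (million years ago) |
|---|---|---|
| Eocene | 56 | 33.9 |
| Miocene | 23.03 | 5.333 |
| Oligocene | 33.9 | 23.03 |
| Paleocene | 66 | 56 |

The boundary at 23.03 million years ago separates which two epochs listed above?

The Oligocene ends at 23.03 million years ago and the Miocene begins at 23.03 million years ago, so they share that boundary.

Oligocene and Miocene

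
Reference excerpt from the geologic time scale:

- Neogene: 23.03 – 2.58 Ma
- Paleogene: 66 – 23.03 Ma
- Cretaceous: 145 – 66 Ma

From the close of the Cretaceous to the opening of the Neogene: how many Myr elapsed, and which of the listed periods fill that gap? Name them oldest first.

42.97 million years; Paleogene

End of Cretaceous = 66 Ma; start of Neogene = 23.03 Ma.
Gap = 66 − 23.03 = 42.97 Myr.
Periods wholly inside 66–23.03 Ma: Paleogene (66–23.03).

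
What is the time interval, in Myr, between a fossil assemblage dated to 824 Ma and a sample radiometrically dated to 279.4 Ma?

544.6 million years

824 − 279.4 = 544.6 million years.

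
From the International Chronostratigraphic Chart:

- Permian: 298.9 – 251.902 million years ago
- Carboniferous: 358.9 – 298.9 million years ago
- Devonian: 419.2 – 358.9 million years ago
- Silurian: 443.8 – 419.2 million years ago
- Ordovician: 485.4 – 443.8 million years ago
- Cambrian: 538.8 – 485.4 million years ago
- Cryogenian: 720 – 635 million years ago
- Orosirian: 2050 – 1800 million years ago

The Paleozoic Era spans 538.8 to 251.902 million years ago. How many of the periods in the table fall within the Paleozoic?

6

Periods inside 538.8–251.902 Ma: Cambrian, Ordovician, Silurian, Devonian, Carboniferous, Permian — 6 in total.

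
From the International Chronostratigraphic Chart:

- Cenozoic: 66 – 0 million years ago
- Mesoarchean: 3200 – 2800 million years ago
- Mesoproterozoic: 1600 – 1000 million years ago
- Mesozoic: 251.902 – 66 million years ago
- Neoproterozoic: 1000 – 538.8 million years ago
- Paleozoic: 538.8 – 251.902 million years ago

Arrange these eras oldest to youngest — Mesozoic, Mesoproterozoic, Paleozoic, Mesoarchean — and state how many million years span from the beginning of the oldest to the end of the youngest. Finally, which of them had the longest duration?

Mesoarchean, Mesoproterozoic, Paleozoic, Mesozoic; total span 3134 Myr; longest is Mesoproterozoic

Start ages (Ma): Mesoarchean 3200, Mesoproterozoic 1600, Paleozoic 538.8, Mesozoic 251.902.
Ordered oldest to youngest: Mesoarchean, Mesoproterozoic, Paleozoic, Mesozoic.
Span = 3200 − 66 = 3134 Myr.
Durations: Mesoproterozoic 600, Paleozoic 286.898, Mesoarchean 400, Mesozoic 185.902 → longest is Mesoproterozoic (600 Myr).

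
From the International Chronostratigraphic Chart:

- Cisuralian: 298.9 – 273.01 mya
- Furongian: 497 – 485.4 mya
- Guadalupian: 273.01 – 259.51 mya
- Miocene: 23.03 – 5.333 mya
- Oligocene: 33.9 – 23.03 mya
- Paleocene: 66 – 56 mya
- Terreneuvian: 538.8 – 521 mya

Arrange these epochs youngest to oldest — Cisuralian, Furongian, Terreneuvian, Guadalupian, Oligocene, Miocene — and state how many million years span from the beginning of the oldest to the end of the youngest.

From the excerpt: Cisuralian 298.9–273.01; Furongian 497–485.4; Terreneuvian 538.8–521; Guadalupian 273.01–259.51; Oligocene 33.9–23.03; Miocene 23.03–5.333 (Ma).
Larger Ma is earlier, so the oldest is Terreneuvian and the youngest is Miocene; youngest to oldest: Miocene, Oligocene, Guadalupian, Cisuralian, Furongian, Terreneuvian.
Oldest start 538.8 minus youngest end 5.333 gives 533.467 Myr overall.

Miocene → Oligocene → Guadalupian → Cisuralian → Furongian → Terreneuvian; total span 533.467 Myr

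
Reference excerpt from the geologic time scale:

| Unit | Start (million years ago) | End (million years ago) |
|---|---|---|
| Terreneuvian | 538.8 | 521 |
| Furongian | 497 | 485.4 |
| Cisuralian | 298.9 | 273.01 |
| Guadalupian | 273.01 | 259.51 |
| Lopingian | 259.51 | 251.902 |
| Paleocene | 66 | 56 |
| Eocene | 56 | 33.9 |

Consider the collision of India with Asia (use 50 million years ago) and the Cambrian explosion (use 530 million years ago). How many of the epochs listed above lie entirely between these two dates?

5

530 Ma sits inside the Terreneuvian (538.8–521) and 50 Ma inside the Eocene (56–33.9); neither of those is wholly between the two dates.
The listed epochs lying completely between them are Furongian, Cisuralian, Guadalupian, Lopingian, Paleocene — 5 in all.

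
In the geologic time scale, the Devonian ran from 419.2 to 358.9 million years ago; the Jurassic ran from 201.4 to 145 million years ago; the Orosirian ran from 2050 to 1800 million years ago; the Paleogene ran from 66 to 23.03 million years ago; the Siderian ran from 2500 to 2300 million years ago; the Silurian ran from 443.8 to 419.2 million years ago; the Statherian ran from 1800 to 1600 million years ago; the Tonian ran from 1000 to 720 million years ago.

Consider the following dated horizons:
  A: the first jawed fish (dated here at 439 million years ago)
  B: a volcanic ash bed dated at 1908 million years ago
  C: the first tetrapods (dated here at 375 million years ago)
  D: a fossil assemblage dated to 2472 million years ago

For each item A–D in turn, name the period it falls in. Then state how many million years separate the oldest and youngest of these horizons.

A: 439 Ma lies in 443.8–419.2 Ma, so Silurian.
B: 1908 Ma lies in 2050–1800 Ma, so Orosirian.
C: 375 Ma lies in 419.2–358.9 Ma, so Devonian.
D: 2472 Ma lies in 2500–2300 Ma, so Siderian.
Oldest = 2472 Ma, youngest = 375 Ma → span 2097 Myr.

A — Silurian; B — Orosirian; C — Devonian; D — Siderian; span 2097 million years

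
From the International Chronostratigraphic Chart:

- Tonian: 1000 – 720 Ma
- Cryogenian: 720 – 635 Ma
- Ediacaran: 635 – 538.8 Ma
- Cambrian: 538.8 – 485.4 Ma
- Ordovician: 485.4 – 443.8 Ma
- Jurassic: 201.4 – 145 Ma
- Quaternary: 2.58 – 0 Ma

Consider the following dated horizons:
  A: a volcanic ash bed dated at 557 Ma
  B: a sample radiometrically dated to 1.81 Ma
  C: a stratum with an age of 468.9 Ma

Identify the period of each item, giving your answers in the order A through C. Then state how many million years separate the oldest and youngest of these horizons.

Match each age against the start–end ranges in the excerpt: A = 557 Ma → Ediacaran (635–538.8); B = 1.81 Ma → Quaternary (2.58–0); C = 468.9 Ma → Ordovician (485.4–443.8).
The largest age is 557 Ma and the smallest is 1.81 Ma; their difference is 555.19 Myr.

A — Ediacaran; B — Quaternary; C — Ordovician; span 555.19 million years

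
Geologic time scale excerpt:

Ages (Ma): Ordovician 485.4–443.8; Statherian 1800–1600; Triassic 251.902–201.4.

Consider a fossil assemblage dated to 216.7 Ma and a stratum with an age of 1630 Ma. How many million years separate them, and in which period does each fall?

1413.3 million years apart; the first in the Triassic, the second in the Statherian

Elapsed time: 1630 − 216.7 = 1413.3 Myr.
216.7 Ma lies within 251.902–201.4 Ma: Triassic.
1630 Ma lies within 1800–1600 Ma: Statherian.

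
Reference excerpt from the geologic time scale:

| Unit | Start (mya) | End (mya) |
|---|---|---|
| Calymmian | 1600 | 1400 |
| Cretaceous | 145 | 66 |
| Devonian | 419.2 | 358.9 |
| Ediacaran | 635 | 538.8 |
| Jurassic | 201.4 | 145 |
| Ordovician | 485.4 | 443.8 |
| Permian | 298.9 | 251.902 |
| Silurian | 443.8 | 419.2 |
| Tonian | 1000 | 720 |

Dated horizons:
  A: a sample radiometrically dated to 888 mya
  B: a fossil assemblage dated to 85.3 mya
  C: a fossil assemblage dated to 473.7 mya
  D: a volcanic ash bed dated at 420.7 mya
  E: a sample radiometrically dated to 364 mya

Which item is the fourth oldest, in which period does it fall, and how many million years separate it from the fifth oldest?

Larger Ma means older, so oldest first: A 888 > C 473.7 > D 420.7 > E 364 > B 85.3.
Counting 4 along gives E (364 Ma); the excerpt puts that inside the Devonian, 419.2–358.9 Ma.
Next in line is B (85.3 Ma), and 364 − 85.3 = 278.7 Myr.

E, in the Devonian; 278.7 million years to B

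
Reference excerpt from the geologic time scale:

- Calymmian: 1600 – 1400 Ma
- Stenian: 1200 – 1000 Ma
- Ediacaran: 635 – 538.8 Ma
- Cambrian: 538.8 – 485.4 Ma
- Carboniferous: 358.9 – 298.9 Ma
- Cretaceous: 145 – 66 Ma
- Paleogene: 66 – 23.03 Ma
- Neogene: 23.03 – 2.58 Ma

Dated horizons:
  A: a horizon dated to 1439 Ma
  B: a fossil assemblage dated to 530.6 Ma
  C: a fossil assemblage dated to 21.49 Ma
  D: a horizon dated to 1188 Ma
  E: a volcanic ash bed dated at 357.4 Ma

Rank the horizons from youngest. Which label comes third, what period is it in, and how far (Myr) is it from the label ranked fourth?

Sorted youngest-first by Ma: C (21.49), E (357.4), B (530.6), D (1188), A (1439).
The third youngest is B at 530.6 Ma, which lies in 538.8–485.4 Ma: the Cambrian.
The fourth youngest is D at 1188 Ma; separation = |530.6 − 1188| = 657.4 Myr.

B, in the Cambrian; 657.4 million years to D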